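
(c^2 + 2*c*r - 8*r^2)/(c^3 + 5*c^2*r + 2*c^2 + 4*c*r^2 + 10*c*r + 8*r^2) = (c - 2*r)/(c^2 + c*r + 2*c + 2*r)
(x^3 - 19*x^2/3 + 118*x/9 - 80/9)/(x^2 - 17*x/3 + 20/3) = (3*x^2 - 14*x + 16)/(3*(x - 4))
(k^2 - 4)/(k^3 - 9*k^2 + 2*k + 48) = (k - 2)/(k^2 - 11*k + 24)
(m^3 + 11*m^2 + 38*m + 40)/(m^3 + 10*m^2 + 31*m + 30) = (m + 4)/(m + 3)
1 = 1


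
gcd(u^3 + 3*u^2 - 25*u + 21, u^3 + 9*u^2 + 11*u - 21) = u^2 + 6*u - 7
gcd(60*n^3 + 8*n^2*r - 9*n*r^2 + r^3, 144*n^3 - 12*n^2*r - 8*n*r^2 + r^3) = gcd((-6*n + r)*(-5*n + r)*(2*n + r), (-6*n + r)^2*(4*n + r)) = -6*n + r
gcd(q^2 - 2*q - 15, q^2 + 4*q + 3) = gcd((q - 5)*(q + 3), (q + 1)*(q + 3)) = q + 3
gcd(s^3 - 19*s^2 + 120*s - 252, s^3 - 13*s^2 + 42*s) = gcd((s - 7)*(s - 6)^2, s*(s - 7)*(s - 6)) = s^2 - 13*s + 42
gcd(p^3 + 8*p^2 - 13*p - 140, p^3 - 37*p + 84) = p^2 + 3*p - 28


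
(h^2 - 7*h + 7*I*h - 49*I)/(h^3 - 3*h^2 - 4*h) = (h^2 + 7*h*(-1 + I) - 49*I)/(h*(h^2 - 3*h - 4))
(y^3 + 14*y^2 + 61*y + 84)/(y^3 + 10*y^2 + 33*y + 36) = (y + 7)/(y + 3)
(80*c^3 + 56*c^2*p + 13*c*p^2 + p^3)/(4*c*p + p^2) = 20*c^2/p + 9*c + p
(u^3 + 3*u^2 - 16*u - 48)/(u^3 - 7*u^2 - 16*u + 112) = (u + 3)/(u - 7)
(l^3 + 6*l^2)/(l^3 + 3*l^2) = (l + 6)/(l + 3)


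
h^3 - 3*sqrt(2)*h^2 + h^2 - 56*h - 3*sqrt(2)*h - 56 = (h + 1)*(h - 7*sqrt(2))*(h + 4*sqrt(2))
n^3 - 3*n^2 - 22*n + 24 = (n - 6)*(n - 1)*(n + 4)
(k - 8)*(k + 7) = k^2 - k - 56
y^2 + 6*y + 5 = (y + 1)*(y + 5)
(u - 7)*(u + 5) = u^2 - 2*u - 35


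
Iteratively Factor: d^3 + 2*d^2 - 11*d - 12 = (d + 1)*(d^2 + d - 12) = (d + 1)*(d + 4)*(d - 3)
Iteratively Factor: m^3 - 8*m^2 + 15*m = (m)*(m^2 - 8*m + 15) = m*(m - 5)*(m - 3)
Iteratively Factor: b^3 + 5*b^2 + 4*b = (b + 1)*(b^2 + 4*b) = b*(b + 1)*(b + 4)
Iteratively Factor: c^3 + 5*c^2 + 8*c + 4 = (c + 1)*(c^2 + 4*c + 4) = (c + 1)*(c + 2)*(c + 2)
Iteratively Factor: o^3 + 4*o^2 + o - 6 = (o + 3)*(o^2 + o - 2) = (o + 2)*(o + 3)*(o - 1)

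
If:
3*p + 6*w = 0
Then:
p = -2*w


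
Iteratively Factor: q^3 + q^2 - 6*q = (q + 3)*(q^2 - 2*q) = q*(q + 3)*(q - 2)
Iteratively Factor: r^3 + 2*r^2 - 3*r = (r + 3)*(r^2 - r) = r*(r + 3)*(r - 1)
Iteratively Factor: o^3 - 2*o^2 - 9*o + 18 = (o - 3)*(o^2 + o - 6) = (o - 3)*(o + 3)*(o - 2)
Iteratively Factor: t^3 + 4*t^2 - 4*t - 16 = (t + 4)*(t^2 - 4) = (t - 2)*(t + 4)*(t + 2)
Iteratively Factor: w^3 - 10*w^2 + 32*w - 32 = (w - 4)*(w^2 - 6*w + 8) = (w - 4)^2*(w - 2)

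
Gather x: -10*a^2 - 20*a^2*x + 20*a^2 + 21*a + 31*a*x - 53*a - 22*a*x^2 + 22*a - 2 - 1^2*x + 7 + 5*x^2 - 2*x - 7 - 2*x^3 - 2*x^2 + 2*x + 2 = 10*a^2 - 10*a - 2*x^3 + x^2*(3 - 22*a) + x*(-20*a^2 + 31*a - 1)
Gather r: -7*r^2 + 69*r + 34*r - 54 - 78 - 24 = -7*r^2 + 103*r - 156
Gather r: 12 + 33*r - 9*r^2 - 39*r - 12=-9*r^2 - 6*r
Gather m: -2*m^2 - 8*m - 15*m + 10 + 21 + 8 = -2*m^2 - 23*m + 39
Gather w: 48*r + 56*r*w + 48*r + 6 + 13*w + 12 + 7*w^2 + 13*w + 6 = 96*r + 7*w^2 + w*(56*r + 26) + 24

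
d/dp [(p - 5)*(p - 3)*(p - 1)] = 3*p^2 - 18*p + 23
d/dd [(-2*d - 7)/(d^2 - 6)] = 2*(d^2 + 7*d + 6)/(d^4 - 12*d^2 + 36)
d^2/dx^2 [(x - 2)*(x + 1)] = 2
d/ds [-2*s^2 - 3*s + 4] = -4*s - 3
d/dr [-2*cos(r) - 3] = 2*sin(r)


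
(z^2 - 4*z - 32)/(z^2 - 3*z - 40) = (z + 4)/(z + 5)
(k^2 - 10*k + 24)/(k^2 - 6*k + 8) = (k - 6)/(k - 2)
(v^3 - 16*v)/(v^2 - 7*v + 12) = v*(v + 4)/(v - 3)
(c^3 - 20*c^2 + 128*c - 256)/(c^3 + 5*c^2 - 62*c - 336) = (c^2 - 12*c + 32)/(c^2 + 13*c + 42)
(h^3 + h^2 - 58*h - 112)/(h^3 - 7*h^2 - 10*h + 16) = (h + 7)/(h - 1)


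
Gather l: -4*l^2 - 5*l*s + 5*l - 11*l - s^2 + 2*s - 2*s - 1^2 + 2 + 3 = -4*l^2 + l*(-5*s - 6) - s^2 + 4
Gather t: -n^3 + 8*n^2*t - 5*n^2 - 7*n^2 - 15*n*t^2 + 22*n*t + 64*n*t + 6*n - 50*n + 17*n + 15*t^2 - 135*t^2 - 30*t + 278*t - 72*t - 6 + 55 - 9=-n^3 - 12*n^2 - 27*n + t^2*(-15*n - 120) + t*(8*n^2 + 86*n + 176) + 40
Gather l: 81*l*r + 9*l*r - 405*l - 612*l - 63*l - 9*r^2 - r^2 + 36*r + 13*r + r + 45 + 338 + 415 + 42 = l*(90*r - 1080) - 10*r^2 + 50*r + 840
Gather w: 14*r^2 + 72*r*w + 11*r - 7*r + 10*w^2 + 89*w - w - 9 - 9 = 14*r^2 + 4*r + 10*w^2 + w*(72*r + 88) - 18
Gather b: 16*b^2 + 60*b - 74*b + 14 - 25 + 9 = 16*b^2 - 14*b - 2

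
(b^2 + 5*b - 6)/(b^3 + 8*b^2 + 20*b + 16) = (b^2 + 5*b - 6)/(b^3 + 8*b^2 + 20*b + 16)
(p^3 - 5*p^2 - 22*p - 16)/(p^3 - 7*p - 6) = (p - 8)/(p - 3)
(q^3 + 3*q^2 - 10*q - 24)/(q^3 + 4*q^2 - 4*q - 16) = (q - 3)/(q - 2)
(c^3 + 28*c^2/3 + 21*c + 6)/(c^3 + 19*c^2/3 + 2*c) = (c + 3)/c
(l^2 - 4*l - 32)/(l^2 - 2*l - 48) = (l + 4)/(l + 6)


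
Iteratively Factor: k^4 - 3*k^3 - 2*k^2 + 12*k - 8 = (k + 2)*(k^3 - 5*k^2 + 8*k - 4) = (k - 2)*(k + 2)*(k^2 - 3*k + 2) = (k - 2)*(k - 1)*(k + 2)*(k - 2)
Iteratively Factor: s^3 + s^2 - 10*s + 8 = (s + 4)*(s^2 - 3*s + 2) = (s - 2)*(s + 4)*(s - 1)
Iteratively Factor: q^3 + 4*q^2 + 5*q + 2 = (q + 1)*(q^2 + 3*q + 2) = (q + 1)^2*(q + 2)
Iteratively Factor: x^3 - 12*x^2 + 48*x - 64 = (x - 4)*(x^2 - 8*x + 16) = (x - 4)^2*(x - 4)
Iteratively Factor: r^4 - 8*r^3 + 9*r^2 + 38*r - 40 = (r + 2)*(r^3 - 10*r^2 + 29*r - 20) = (r - 4)*(r + 2)*(r^2 - 6*r + 5) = (r - 5)*(r - 4)*(r + 2)*(r - 1)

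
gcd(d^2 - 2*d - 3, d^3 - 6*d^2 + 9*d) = d - 3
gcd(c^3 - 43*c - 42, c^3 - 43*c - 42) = c^3 - 43*c - 42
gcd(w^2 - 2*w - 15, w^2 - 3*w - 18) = w + 3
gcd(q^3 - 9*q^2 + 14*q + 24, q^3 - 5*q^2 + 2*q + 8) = q^2 - 3*q - 4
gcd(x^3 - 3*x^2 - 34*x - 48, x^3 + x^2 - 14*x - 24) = x^2 + 5*x + 6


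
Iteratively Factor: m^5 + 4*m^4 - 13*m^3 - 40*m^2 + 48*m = (m)*(m^4 + 4*m^3 - 13*m^2 - 40*m + 48) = m*(m - 1)*(m^3 + 5*m^2 - 8*m - 48) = m*(m - 1)*(m + 4)*(m^2 + m - 12) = m*(m - 3)*(m - 1)*(m + 4)*(m + 4)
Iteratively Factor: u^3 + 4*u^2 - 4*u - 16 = (u + 2)*(u^2 + 2*u - 8) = (u - 2)*(u + 2)*(u + 4)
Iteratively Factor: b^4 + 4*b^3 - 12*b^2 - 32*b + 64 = (b + 4)*(b^3 - 12*b + 16) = (b + 4)^2*(b^2 - 4*b + 4) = (b - 2)*(b + 4)^2*(b - 2)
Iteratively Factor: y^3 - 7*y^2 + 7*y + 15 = (y - 5)*(y^2 - 2*y - 3) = (y - 5)*(y + 1)*(y - 3)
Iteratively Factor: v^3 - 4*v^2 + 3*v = (v)*(v^2 - 4*v + 3) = v*(v - 3)*(v - 1)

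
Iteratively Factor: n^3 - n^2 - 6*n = (n + 2)*(n^2 - 3*n) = n*(n + 2)*(n - 3)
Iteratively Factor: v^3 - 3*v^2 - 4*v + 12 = (v - 2)*(v^2 - v - 6) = (v - 2)*(v + 2)*(v - 3)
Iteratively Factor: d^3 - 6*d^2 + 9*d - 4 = (d - 1)*(d^2 - 5*d + 4) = (d - 1)^2*(d - 4)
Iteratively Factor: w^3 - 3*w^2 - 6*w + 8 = (w + 2)*(w^2 - 5*w + 4) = (w - 1)*(w + 2)*(w - 4)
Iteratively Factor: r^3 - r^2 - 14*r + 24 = (r + 4)*(r^2 - 5*r + 6) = (r - 3)*(r + 4)*(r - 2)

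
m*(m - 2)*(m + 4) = m^3 + 2*m^2 - 8*m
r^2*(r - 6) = r^3 - 6*r^2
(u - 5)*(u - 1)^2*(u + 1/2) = u^4 - 13*u^3/2 + 15*u^2/2 + u/2 - 5/2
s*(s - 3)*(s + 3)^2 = s^4 + 3*s^3 - 9*s^2 - 27*s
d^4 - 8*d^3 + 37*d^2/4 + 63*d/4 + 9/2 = (d - 6)*(d - 3)*(d + 1/2)^2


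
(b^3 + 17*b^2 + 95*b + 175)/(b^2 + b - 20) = (b^2 + 12*b + 35)/(b - 4)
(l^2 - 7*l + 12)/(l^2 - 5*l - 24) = (-l^2 + 7*l - 12)/(-l^2 + 5*l + 24)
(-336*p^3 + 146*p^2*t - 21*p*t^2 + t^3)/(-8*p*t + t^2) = 42*p^2/t - 13*p + t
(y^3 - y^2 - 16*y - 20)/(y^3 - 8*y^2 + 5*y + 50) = (y + 2)/(y - 5)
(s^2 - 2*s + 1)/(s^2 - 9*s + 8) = (s - 1)/(s - 8)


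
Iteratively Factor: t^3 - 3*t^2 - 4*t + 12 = (t - 3)*(t^2 - 4) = (t - 3)*(t - 2)*(t + 2)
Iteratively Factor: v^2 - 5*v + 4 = (v - 1)*(v - 4)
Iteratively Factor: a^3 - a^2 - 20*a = (a)*(a^2 - a - 20) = a*(a + 4)*(a - 5)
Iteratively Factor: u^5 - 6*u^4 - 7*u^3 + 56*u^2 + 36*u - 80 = (u - 5)*(u^4 - u^3 - 12*u^2 - 4*u + 16) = (u - 5)*(u + 2)*(u^3 - 3*u^2 - 6*u + 8) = (u - 5)*(u - 1)*(u + 2)*(u^2 - 2*u - 8) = (u - 5)*(u - 4)*(u - 1)*(u + 2)*(u + 2)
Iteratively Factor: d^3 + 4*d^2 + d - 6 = (d - 1)*(d^2 + 5*d + 6) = (d - 1)*(d + 2)*(d + 3)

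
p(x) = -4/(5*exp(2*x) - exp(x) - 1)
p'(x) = -4*(-10*exp(2*x) + exp(x))/(5*exp(2*x) - exp(x) - 1)^2 = (40*exp(x) - 4)*exp(x)/(-5*exp(2*x) + exp(x) + 1)^2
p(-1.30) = 4.44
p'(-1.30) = 2.32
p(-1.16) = 4.87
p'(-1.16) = 3.96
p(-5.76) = 3.99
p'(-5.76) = -0.01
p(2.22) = -0.01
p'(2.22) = 0.02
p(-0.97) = 6.06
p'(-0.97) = 9.70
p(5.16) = -0.00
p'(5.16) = 0.00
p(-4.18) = 3.94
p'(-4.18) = -0.05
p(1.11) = -0.10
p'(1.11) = 0.20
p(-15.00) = 4.00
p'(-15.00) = 0.00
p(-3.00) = 3.86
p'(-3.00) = -0.09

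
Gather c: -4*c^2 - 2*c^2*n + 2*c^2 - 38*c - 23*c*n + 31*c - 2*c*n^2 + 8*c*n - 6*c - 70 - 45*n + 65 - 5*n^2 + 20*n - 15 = c^2*(-2*n - 2) + c*(-2*n^2 - 15*n - 13) - 5*n^2 - 25*n - 20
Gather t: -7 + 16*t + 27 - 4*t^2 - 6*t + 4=-4*t^2 + 10*t + 24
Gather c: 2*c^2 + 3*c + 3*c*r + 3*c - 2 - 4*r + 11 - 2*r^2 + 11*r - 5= 2*c^2 + c*(3*r + 6) - 2*r^2 + 7*r + 4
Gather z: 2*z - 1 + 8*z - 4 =10*z - 5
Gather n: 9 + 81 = 90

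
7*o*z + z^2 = z*(7*o + z)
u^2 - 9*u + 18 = (u - 6)*(u - 3)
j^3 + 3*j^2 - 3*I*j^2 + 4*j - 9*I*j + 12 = (j + 3)*(j - 4*I)*(j + I)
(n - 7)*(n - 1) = n^2 - 8*n + 7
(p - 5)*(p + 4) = p^2 - p - 20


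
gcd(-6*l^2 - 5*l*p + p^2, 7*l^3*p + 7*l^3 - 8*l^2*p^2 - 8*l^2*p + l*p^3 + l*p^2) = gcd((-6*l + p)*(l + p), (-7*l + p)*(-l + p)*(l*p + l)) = 1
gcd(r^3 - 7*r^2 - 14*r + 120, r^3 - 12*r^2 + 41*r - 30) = r^2 - 11*r + 30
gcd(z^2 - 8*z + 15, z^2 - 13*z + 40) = z - 5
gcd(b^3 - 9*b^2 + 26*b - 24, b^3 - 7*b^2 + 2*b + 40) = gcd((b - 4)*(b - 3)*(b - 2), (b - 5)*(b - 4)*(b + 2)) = b - 4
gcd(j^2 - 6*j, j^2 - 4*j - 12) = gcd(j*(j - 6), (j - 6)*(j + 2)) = j - 6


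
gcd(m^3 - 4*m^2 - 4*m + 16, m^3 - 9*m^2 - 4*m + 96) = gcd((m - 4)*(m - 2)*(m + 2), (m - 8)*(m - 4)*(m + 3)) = m - 4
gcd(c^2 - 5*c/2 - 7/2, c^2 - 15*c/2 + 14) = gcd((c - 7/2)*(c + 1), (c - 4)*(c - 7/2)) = c - 7/2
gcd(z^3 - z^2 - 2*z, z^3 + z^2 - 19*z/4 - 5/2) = z - 2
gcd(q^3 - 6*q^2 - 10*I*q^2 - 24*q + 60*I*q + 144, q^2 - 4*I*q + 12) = q - 6*I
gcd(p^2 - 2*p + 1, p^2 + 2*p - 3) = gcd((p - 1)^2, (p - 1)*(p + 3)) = p - 1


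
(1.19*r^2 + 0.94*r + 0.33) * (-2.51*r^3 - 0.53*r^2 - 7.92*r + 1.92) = -2.9869*r^5 - 2.9901*r^4 - 10.7513*r^3 - 5.3349*r^2 - 0.8088*r + 0.6336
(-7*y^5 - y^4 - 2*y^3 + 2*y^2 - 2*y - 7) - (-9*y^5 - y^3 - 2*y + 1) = 2*y^5 - y^4 - y^3 + 2*y^2 - 8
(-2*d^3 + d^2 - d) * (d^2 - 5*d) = -2*d^5 + 11*d^4 - 6*d^3 + 5*d^2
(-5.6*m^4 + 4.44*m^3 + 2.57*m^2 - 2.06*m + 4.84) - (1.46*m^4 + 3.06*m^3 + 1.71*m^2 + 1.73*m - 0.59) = -7.06*m^4 + 1.38*m^3 + 0.86*m^2 - 3.79*m + 5.43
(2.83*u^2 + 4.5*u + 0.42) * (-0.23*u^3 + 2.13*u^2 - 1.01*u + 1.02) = -0.6509*u^5 + 4.9929*u^4 + 6.6301*u^3 - 0.7638*u^2 + 4.1658*u + 0.4284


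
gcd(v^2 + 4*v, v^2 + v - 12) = v + 4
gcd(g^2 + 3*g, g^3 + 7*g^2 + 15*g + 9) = g + 3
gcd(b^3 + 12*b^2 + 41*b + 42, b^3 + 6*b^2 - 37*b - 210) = b + 7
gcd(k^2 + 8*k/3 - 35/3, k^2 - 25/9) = 1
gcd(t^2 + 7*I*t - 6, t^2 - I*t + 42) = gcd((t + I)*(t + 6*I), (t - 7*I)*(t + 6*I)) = t + 6*I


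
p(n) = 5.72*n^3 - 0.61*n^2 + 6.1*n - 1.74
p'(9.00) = 1385.08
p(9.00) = 4173.63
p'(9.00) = 1385.08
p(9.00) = 4173.63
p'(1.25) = 31.39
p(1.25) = 16.10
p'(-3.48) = 218.16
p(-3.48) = -271.42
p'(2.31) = 94.85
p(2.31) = 79.60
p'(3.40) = 200.32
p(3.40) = 236.77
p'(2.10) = 79.21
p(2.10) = 61.35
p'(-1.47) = 44.97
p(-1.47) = -30.19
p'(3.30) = 188.95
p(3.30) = 217.31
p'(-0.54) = 11.76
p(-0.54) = -6.11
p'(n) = 17.16*n^2 - 1.22*n + 6.1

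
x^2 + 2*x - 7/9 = (x - 1/3)*(x + 7/3)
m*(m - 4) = m^2 - 4*m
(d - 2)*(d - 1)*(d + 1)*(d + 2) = d^4 - 5*d^2 + 4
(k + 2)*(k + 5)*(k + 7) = k^3 + 14*k^2 + 59*k + 70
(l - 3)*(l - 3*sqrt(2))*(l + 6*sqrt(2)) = l^3 - 3*l^2 + 3*sqrt(2)*l^2 - 36*l - 9*sqrt(2)*l + 108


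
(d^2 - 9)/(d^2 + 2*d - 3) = (d - 3)/(d - 1)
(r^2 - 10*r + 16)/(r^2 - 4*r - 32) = (r - 2)/(r + 4)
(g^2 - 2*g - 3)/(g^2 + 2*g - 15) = (g + 1)/(g + 5)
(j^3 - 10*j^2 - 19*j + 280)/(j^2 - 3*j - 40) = j - 7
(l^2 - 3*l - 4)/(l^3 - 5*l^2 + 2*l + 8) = 1/(l - 2)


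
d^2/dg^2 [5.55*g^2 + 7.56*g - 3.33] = 11.1000000000000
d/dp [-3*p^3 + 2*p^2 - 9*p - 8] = -9*p^2 + 4*p - 9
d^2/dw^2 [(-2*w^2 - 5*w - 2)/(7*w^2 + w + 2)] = 14*(-33*w^3 - 30*w^2 + 24*w + 4)/(343*w^6 + 147*w^5 + 315*w^4 + 85*w^3 + 90*w^2 + 12*w + 8)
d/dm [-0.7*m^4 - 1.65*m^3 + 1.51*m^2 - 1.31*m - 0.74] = -2.8*m^3 - 4.95*m^2 + 3.02*m - 1.31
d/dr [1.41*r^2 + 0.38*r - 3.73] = 2.82*r + 0.38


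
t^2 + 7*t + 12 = (t + 3)*(t + 4)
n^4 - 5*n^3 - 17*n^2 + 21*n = n*(n - 7)*(n - 1)*(n + 3)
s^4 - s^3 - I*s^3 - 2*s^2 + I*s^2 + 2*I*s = s*(s - 2)*(s + 1)*(s - I)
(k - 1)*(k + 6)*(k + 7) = k^3 + 12*k^2 + 29*k - 42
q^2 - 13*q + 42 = (q - 7)*(q - 6)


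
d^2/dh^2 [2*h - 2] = 0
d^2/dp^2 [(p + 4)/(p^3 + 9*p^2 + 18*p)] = 6*(-p*(p^2 + 9*p + 18)*(p^2 + 6*p + (p + 3)*(p + 4) + 6) + 3*(p + 4)*(p^2 + 6*p + 6)^2)/(p^3*(p^2 + 9*p + 18)^3)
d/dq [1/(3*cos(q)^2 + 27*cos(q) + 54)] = (2*cos(q) + 9)*sin(q)/(3*(cos(q)^2 + 9*cos(q) + 18)^2)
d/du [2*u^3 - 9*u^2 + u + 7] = 6*u^2 - 18*u + 1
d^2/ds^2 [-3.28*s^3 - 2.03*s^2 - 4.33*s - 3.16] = -19.68*s - 4.06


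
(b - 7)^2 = b^2 - 14*b + 49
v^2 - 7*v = v*(v - 7)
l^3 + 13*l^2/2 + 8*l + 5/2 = (l + 1/2)*(l + 1)*(l + 5)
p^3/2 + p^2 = p^2*(p/2 + 1)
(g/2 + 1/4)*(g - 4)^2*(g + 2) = g^4/2 - 11*g^3/4 - 3*g^2/2 + 16*g + 8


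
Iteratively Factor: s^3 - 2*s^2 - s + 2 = (s + 1)*(s^2 - 3*s + 2) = (s - 1)*(s + 1)*(s - 2)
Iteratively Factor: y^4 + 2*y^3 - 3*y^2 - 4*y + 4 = (y + 2)*(y^3 - 3*y + 2) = (y - 1)*(y + 2)*(y^2 + y - 2) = (y - 1)*(y + 2)^2*(y - 1)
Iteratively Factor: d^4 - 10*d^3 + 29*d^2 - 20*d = (d - 4)*(d^3 - 6*d^2 + 5*d) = (d - 4)*(d - 1)*(d^2 - 5*d) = (d - 5)*(d - 4)*(d - 1)*(d)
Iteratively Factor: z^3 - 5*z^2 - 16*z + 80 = (z + 4)*(z^2 - 9*z + 20) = (z - 5)*(z + 4)*(z - 4)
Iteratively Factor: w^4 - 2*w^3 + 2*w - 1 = (w - 1)*(w^3 - w^2 - w + 1) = (w - 1)*(w + 1)*(w^2 - 2*w + 1) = (w - 1)^2*(w + 1)*(w - 1)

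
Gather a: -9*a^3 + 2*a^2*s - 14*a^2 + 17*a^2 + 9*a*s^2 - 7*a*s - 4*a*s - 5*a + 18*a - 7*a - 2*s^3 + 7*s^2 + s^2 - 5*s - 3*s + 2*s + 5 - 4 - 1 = -9*a^3 + a^2*(2*s + 3) + a*(9*s^2 - 11*s + 6) - 2*s^3 + 8*s^2 - 6*s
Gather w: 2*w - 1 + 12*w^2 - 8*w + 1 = 12*w^2 - 6*w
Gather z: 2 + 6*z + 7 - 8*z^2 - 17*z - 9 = -8*z^2 - 11*z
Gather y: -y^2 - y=-y^2 - y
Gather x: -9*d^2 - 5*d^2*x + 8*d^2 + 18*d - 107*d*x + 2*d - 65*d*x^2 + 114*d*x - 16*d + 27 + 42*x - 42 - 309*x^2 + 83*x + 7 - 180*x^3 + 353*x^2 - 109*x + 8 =-d^2 + 4*d - 180*x^3 + x^2*(44 - 65*d) + x*(-5*d^2 + 7*d + 16)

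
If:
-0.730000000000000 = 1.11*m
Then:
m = -0.66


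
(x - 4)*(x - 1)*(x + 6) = x^3 + x^2 - 26*x + 24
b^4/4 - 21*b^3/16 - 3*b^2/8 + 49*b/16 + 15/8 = (b/4 + 1/4)*(b - 5)*(b - 2)*(b + 3/4)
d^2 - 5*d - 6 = (d - 6)*(d + 1)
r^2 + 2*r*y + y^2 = (r + y)^2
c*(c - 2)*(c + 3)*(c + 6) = c^4 + 7*c^3 - 36*c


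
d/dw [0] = 0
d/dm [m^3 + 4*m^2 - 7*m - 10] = 3*m^2 + 8*m - 7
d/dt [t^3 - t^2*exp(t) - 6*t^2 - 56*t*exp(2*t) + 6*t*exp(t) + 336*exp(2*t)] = -t^2*exp(t) + 3*t^2 - 112*t*exp(2*t) + 4*t*exp(t) - 12*t + 616*exp(2*t) + 6*exp(t)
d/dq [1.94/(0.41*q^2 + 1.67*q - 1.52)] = (-1.5908*q - 3.2398)/(0.41*q^2 + 1.67*q - 1.52)^2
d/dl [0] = 0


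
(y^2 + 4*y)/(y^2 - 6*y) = (y + 4)/(y - 6)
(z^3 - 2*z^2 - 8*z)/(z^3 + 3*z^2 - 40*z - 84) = z*(z - 4)/(z^2 + z - 42)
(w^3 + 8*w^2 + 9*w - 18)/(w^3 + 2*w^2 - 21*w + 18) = (w + 3)/(w - 3)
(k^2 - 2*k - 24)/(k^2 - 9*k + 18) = (k + 4)/(k - 3)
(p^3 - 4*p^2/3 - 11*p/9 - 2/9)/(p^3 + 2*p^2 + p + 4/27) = 3*(p - 2)/(3*p + 4)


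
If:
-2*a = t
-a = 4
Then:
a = -4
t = 8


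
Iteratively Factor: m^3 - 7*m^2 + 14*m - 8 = (m - 1)*(m^2 - 6*m + 8) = (m - 4)*(m - 1)*(m - 2)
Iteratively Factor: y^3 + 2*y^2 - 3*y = (y - 1)*(y^2 + 3*y) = (y - 1)*(y + 3)*(y)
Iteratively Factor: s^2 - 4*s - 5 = (s - 5)*(s + 1)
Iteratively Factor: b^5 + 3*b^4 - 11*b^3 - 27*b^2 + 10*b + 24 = (b + 2)*(b^4 + b^3 - 13*b^2 - b + 12) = (b + 1)*(b + 2)*(b^3 - 13*b + 12) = (b - 3)*(b + 1)*(b + 2)*(b^2 + 3*b - 4) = (b - 3)*(b + 1)*(b + 2)*(b + 4)*(b - 1)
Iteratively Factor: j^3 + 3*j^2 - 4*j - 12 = (j + 3)*(j^2 - 4) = (j - 2)*(j + 3)*(j + 2)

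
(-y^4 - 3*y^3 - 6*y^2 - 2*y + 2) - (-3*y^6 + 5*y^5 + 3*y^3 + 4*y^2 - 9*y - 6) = 3*y^6 - 5*y^5 - y^4 - 6*y^3 - 10*y^2 + 7*y + 8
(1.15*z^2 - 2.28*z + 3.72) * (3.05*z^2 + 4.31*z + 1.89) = 3.5075*z^4 - 1.9975*z^3 + 3.6927*z^2 + 11.724*z + 7.0308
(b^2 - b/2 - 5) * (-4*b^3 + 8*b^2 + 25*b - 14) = -4*b^5 + 10*b^4 + 41*b^3 - 133*b^2/2 - 118*b + 70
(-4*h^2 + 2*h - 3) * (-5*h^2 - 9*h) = 20*h^4 + 26*h^3 - 3*h^2 + 27*h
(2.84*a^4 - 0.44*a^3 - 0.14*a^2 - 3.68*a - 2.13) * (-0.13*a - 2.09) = -0.3692*a^5 - 5.8784*a^4 + 0.9378*a^3 + 0.771*a^2 + 7.9681*a + 4.4517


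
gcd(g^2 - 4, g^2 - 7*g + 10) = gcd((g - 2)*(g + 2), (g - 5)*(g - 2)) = g - 2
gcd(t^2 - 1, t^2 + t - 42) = 1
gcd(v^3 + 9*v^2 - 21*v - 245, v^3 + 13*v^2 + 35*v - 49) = v^2 + 14*v + 49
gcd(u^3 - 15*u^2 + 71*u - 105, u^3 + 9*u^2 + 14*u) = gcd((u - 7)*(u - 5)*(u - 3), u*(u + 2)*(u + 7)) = 1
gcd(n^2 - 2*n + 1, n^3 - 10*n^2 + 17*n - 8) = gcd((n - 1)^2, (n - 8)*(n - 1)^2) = n^2 - 2*n + 1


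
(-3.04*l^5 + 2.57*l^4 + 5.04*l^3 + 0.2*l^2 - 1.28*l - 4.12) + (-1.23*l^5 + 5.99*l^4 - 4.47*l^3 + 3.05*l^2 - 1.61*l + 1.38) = -4.27*l^5 + 8.56*l^4 + 0.57*l^3 + 3.25*l^2 - 2.89*l - 2.74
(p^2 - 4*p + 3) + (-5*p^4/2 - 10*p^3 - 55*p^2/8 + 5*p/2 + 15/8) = -5*p^4/2 - 10*p^3 - 47*p^2/8 - 3*p/2 + 39/8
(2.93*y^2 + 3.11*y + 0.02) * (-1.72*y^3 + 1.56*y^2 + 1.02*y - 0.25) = -5.0396*y^5 - 0.7784*y^4 + 7.8058*y^3 + 2.4709*y^2 - 0.7571*y - 0.005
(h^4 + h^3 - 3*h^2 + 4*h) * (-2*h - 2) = -2*h^5 - 4*h^4 + 4*h^3 - 2*h^2 - 8*h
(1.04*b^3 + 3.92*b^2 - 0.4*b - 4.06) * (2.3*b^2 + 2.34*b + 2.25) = 2.392*b^5 + 11.4496*b^4 + 10.5928*b^3 - 1.454*b^2 - 10.4004*b - 9.135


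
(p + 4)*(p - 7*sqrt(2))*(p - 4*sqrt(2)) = p^3 - 11*sqrt(2)*p^2 + 4*p^2 - 44*sqrt(2)*p + 56*p + 224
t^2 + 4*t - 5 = (t - 1)*(t + 5)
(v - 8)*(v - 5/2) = v^2 - 21*v/2 + 20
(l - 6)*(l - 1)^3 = l^4 - 9*l^3 + 21*l^2 - 19*l + 6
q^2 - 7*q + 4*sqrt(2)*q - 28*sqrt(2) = (q - 7)*(q + 4*sqrt(2))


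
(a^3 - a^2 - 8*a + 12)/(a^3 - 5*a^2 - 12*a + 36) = (a - 2)/(a - 6)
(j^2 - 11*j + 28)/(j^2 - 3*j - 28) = (j - 4)/(j + 4)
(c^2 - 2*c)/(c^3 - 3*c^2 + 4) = c/(c^2 - c - 2)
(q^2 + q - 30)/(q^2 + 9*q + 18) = (q - 5)/(q + 3)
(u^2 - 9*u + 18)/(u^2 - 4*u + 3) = (u - 6)/(u - 1)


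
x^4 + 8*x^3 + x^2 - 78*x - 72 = (x - 3)*(x + 1)*(x + 4)*(x + 6)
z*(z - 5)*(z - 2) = z^3 - 7*z^2 + 10*z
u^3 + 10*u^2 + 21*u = u*(u + 3)*(u + 7)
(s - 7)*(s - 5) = s^2 - 12*s + 35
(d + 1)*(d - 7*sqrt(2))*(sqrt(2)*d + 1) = sqrt(2)*d^3 - 13*d^2 + sqrt(2)*d^2 - 13*d - 7*sqrt(2)*d - 7*sqrt(2)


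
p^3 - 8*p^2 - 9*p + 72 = (p - 8)*(p - 3)*(p + 3)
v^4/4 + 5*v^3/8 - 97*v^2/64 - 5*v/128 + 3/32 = (v/4 + 1)*(v - 3/2)*(v - 1/4)*(v + 1/4)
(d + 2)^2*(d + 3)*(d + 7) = d^4 + 14*d^3 + 65*d^2 + 124*d + 84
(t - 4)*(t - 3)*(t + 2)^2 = t^4 - 3*t^3 - 12*t^2 + 20*t + 48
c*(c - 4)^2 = c^3 - 8*c^2 + 16*c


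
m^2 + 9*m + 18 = (m + 3)*(m + 6)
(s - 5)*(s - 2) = s^2 - 7*s + 10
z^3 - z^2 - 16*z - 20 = (z - 5)*(z + 2)^2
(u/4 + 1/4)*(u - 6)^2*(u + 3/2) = u^4/4 - 19*u^3/8 + 15*u^2/8 + 18*u + 27/2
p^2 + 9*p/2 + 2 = (p + 1/2)*(p + 4)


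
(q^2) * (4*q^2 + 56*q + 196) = 4*q^4 + 56*q^3 + 196*q^2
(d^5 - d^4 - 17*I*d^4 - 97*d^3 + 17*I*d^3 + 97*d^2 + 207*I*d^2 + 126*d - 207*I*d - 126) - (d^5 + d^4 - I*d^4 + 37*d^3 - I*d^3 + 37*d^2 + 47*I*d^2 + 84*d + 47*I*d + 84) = -2*d^4 - 16*I*d^4 - 134*d^3 + 18*I*d^3 + 60*d^2 + 160*I*d^2 + 42*d - 254*I*d - 210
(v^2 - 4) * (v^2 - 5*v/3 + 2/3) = v^4 - 5*v^3/3 - 10*v^2/3 + 20*v/3 - 8/3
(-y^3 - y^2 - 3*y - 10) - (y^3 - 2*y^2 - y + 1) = -2*y^3 + y^2 - 2*y - 11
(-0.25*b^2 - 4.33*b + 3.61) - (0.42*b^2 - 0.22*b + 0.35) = -0.67*b^2 - 4.11*b + 3.26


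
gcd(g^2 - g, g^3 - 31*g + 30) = g - 1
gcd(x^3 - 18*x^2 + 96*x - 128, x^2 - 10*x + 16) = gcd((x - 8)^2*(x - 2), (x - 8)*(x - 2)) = x^2 - 10*x + 16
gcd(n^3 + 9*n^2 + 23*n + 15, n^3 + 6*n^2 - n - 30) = n^2 + 8*n + 15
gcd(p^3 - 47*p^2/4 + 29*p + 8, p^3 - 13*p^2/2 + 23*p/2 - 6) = p - 4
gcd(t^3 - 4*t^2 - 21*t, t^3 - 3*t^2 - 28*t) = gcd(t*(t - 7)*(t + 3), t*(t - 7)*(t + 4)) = t^2 - 7*t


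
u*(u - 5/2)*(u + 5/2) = u^3 - 25*u/4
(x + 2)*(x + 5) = x^2 + 7*x + 10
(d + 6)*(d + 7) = d^2 + 13*d + 42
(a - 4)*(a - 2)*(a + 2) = a^3 - 4*a^2 - 4*a + 16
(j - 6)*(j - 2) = j^2 - 8*j + 12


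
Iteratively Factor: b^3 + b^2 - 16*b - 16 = (b + 4)*(b^2 - 3*b - 4) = (b + 1)*(b + 4)*(b - 4)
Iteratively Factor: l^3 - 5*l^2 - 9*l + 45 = (l + 3)*(l^2 - 8*l + 15) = (l - 3)*(l + 3)*(l - 5)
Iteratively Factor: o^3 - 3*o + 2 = (o + 2)*(o^2 - 2*o + 1) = (o - 1)*(o + 2)*(o - 1)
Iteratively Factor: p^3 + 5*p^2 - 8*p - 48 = (p + 4)*(p^2 + p - 12) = (p + 4)^2*(p - 3)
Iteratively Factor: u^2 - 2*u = (u)*(u - 2)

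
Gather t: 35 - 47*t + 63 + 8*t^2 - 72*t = 8*t^2 - 119*t + 98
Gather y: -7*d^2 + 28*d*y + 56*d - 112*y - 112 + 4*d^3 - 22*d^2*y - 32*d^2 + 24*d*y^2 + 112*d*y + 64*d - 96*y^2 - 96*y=4*d^3 - 39*d^2 + 120*d + y^2*(24*d - 96) + y*(-22*d^2 + 140*d - 208) - 112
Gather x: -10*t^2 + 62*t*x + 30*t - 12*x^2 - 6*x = -10*t^2 + 30*t - 12*x^2 + x*(62*t - 6)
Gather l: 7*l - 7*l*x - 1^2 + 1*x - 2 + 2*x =l*(7 - 7*x) + 3*x - 3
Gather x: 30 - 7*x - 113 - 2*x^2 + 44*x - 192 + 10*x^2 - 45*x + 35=8*x^2 - 8*x - 240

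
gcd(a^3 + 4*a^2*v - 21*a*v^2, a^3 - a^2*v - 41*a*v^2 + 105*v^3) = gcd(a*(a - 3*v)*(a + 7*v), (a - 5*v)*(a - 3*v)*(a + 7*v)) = -a^2 - 4*a*v + 21*v^2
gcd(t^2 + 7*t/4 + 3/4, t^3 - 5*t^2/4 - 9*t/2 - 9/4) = t^2 + 7*t/4 + 3/4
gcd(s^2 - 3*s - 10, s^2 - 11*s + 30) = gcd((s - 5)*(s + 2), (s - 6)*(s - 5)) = s - 5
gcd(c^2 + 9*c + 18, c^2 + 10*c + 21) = c + 3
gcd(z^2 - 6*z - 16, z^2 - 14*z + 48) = z - 8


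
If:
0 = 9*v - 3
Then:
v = 1/3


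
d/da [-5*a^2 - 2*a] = -10*a - 2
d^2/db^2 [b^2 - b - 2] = 2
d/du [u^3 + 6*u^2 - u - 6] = 3*u^2 + 12*u - 1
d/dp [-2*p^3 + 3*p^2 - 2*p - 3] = -6*p^2 + 6*p - 2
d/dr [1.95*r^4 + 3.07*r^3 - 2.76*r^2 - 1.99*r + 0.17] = 7.8*r^3 + 9.21*r^2 - 5.52*r - 1.99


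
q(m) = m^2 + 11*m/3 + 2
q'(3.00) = 9.67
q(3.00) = 22.00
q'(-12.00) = -20.33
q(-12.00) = 102.00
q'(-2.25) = -0.83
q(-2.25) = -1.19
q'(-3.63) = -3.59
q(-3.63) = 1.87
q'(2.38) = 8.43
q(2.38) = 16.39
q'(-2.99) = -2.31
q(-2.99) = -0.02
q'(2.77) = 9.21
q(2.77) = 19.83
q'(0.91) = 5.49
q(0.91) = 6.16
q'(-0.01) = 3.65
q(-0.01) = 1.96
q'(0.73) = 5.13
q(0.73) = 5.21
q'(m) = 2*m + 11/3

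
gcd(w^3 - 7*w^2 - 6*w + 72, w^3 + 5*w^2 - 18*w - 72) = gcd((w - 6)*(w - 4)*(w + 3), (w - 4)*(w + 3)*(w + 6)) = w^2 - w - 12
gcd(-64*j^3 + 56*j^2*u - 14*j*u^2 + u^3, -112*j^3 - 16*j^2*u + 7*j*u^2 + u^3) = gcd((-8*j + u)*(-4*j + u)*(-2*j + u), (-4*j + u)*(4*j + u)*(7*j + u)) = -4*j + u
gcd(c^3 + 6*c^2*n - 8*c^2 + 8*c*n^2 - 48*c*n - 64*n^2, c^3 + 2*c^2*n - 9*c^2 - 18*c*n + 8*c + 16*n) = c^2 + 2*c*n - 8*c - 16*n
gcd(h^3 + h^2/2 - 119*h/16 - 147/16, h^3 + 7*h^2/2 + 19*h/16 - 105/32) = h + 7/4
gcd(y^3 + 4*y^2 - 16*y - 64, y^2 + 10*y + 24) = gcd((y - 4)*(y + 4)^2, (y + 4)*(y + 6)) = y + 4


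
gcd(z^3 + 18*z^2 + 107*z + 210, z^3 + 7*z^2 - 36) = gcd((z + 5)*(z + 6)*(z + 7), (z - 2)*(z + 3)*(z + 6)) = z + 6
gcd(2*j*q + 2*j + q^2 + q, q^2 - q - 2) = q + 1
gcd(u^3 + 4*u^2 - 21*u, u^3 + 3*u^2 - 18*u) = u^2 - 3*u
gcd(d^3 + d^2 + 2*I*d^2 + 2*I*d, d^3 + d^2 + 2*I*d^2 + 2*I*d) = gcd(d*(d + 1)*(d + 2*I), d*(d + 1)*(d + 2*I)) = d^3 + d^2*(1 + 2*I) + 2*I*d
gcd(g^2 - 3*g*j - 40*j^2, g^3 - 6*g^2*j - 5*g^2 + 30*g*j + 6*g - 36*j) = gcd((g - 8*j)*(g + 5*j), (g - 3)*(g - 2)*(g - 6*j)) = 1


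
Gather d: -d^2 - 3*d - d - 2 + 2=-d^2 - 4*d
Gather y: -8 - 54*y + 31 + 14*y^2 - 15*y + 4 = 14*y^2 - 69*y + 27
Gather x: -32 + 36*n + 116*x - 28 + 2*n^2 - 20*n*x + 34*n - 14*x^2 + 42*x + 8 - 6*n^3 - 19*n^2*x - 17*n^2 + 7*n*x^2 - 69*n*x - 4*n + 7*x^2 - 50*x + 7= -6*n^3 - 15*n^2 + 66*n + x^2*(7*n - 7) + x*(-19*n^2 - 89*n + 108) - 45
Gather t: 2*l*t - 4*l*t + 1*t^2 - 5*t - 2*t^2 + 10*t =-t^2 + t*(5 - 2*l)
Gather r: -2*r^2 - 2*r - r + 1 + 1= -2*r^2 - 3*r + 2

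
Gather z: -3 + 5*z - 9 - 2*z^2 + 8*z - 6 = -2*z^2 + 13*z - 18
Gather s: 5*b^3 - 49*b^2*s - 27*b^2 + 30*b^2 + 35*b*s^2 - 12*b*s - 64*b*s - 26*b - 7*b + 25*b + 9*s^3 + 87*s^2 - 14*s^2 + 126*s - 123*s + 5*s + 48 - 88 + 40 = 5*b^3 + 3*b^2 - 8*b + 9*s^3 + s^2*(35*b + 73) + s*(-49*b^2 - 76*b + 8)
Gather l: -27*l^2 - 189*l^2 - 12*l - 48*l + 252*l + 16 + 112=-216*l^2 + 192*l + 128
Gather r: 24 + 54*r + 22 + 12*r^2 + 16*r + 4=12*r^2 + 70*r + 50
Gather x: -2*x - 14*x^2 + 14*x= -14*x^2 + 12*x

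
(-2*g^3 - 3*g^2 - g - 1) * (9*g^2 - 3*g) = -18*g^5 - 21*g^4 - 6*g^2 + 3*g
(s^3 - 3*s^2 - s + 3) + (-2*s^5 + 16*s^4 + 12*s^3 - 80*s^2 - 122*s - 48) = -2*s^5 + 16*s^4 + 13*s^3 - 83*s^2 - 123*s - 45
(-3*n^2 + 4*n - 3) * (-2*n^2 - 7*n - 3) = 6*n^4 + 13*n^3 - 13*n^2 + 9*n + 9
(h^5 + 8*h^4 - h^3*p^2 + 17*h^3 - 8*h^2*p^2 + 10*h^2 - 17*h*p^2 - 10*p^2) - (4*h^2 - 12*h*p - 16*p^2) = h^5 + 8*h^4 - h^3*p^2 + 17*h^3 - 8*h^2*p^2 + 6*h^2 - 17*h*p^2 + 12*h*p + 6*p^2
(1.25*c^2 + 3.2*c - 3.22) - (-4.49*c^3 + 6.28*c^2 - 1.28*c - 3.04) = 4.49*c^3 - 5.03*c^2 + 4.48*c - 0.18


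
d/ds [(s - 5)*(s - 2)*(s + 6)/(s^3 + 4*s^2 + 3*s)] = 5*(s^4 + 14*s^3 - 11*s^2 - 96*s - 36)/(s^2*(s^4 + 8*s^3 + 22*s^2 + 24*s + 9))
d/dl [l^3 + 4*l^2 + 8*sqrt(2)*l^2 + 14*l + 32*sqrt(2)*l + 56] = 3*l^2 + 8*l + 16*sqrt(2)*l + 14 + 32*sqrt(2)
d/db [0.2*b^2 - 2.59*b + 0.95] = 0.4*b - 2.59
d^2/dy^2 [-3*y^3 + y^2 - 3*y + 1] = 2 - 18*y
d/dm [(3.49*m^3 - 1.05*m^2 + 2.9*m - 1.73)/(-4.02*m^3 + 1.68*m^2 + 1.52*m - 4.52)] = (1.6422*m^4 + 33.9256*m^3 - 74.6562*m^2 + 15.3048*m - 10.4784)/(16.1604*m^6 - 13.5072*m^5 - 9.3984*m^4 + 41.448*m^3 - 12.8768*m^2 - 13.7408*m + 20.4304)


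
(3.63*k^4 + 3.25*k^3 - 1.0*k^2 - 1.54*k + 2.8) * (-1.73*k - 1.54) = -6.2799*k^5 - 11.2127*k^4 - 3.275*k^3 + 4.2042*k^2 - 2.4724*k - 4.312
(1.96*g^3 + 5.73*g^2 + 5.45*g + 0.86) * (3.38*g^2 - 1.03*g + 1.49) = 6.6248*g^5 + 17.3486*g^4 + 15.4395*g^3 + 5.831*g^2 + 7.2347*g + 1.2814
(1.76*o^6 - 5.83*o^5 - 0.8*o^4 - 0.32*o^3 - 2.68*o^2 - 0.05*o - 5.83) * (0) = 0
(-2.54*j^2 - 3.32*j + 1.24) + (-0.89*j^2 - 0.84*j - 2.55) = -3.43*j^2 - 4.16*j - 1.31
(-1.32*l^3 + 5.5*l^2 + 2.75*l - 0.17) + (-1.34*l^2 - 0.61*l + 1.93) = -1.32*l^3 + 4.16*l^2 + 2.14*l + 1.76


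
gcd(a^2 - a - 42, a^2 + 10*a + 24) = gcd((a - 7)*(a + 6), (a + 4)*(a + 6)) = a + 6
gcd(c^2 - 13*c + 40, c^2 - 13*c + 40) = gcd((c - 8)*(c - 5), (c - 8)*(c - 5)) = c^2 - 13*c + 40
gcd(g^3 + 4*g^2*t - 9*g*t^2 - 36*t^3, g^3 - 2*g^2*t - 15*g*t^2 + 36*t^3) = -g^2 - g*t + 12*t^2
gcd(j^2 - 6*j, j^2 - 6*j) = j^2 - 6*j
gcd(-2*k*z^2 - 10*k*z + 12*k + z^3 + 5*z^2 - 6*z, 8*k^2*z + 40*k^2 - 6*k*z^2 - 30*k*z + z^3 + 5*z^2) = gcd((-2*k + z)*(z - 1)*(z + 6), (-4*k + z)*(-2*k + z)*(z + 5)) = -2*k + z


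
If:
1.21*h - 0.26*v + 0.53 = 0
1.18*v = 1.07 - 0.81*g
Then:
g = 1.32098765432099 - 1.45679012345679*v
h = 0.214876033057851*v - 0.43801652892562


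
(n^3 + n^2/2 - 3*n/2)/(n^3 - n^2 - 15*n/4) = 2*(n - 1)/(2*n - 5)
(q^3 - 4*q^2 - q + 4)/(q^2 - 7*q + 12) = (q^2 - 1)/(q - 3)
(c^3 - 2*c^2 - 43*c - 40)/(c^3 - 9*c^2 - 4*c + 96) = (c^2 + 6*c + 5)/(c^2 - c - 12)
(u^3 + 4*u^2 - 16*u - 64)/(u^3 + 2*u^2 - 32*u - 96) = (u - 4)/(u - 6)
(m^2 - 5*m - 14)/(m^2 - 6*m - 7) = (m + 2)/(m + 1)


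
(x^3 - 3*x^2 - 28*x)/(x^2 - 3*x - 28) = x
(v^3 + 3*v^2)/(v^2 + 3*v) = v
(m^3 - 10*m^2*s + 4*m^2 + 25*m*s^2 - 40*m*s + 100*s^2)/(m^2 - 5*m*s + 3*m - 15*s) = (m^2 - 5*m*s + 4*m - 20*s)/(m + 3)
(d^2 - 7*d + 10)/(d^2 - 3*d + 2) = (d - 5)/(d - 1)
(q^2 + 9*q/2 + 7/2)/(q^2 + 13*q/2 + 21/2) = (q + 1)/(q + 3)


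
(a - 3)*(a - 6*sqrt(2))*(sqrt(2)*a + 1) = sqrt(2)*a^3 - 11*a^2 - 3*sqrt(2)*a^2 - 6*sqrt(2)*a + 33*a + 18*sqrt(2)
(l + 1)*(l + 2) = l^2 + 3*l + 2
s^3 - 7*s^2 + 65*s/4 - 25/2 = (s - 5/2)^2*(s - 2)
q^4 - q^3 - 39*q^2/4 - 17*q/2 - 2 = (q - 4)*(q + 1/2)^2*(q + 2)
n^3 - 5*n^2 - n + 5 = (n - 5)*(n - 1)*(n + 1)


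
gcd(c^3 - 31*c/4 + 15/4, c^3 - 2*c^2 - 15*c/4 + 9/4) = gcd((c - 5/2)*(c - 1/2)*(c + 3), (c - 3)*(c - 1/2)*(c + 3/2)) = c - 1/2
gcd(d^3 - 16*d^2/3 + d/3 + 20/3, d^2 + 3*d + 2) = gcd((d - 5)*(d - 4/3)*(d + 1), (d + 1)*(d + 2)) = d + 1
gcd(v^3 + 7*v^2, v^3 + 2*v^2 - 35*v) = v^2 + 7*v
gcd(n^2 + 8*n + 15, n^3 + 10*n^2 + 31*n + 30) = n^2 + 8*n + 15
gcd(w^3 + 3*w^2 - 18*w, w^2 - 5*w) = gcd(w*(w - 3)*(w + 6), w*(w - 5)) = w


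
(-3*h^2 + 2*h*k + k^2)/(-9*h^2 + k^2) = (h - k)/(3*h - k)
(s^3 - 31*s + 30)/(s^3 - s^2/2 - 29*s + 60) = 2*(s^2 - 6*s + 5)/(2*s^2 - 13*s + 20)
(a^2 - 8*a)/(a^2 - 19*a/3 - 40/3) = 3*a/(3*a + 5)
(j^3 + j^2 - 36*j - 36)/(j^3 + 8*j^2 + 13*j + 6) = (j - 6)/(j + 1)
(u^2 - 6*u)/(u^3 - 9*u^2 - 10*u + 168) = u/(u^2 - 3*u - 28)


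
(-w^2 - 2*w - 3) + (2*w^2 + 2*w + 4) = w^2 + 1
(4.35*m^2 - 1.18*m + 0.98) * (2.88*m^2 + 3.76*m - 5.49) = 12.528*m^4 + 12.9576*m^3 - 25.4959*m^2 + 10.163*m - 5.3802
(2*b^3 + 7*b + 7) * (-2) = -4*b^3 - 14*b - 14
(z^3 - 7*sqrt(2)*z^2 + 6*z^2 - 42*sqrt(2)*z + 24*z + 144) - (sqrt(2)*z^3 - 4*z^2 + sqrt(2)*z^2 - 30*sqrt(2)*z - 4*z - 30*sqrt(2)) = -sqrt(2)*z^3 + z^3 - 8*sqrt(2)*z^2 + 10*z^2 - 12*sqrt(2)*z + 28*z + 30*sqrt(2) + 144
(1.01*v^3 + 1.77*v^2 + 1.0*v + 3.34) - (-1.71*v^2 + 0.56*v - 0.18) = 1.01*v^3 + 3.48*v^2 + 0.44*v + 3.52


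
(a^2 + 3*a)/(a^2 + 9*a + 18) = a/(a + 6)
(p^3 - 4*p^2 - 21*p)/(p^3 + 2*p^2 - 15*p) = (p^2 - 4*p - 21)/(p^2 + 2*p - 15)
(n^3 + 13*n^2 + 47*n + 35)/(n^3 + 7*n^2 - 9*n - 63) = (n^2 + 6*n + 5)/(n^2 - 9)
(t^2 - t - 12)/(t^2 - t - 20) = (-t^2 + t + 12)/(-t^2 + t + 20)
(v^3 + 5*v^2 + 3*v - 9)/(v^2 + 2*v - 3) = v + 3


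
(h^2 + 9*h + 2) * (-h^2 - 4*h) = -h^4 - 13*h^3 - 38*h^2 - 8*h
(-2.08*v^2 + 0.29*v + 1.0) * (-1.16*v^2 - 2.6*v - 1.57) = 2.4128*v^4 + 5.0716*v^3 + 1.3516*v^2 - 3.0553*v - 1.57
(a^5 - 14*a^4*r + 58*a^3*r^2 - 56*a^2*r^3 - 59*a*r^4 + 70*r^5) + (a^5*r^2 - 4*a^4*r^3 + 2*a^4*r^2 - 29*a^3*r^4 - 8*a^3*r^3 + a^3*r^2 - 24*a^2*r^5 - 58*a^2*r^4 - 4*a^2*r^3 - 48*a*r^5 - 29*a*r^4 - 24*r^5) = a^5*r^2 + a^5 - 4*a^4*r^3 + 2*a^4*r^2 - 14*a^4*r - 29*a^3*r^4 - 8*a^3*r^3 + 59*a^3*r^2 - 24*a^2*r^5 - 58*a^2*r^4 - 60*a^2*r^3 - 48*a*r^5 - 88*a*r^4 + 46*r^5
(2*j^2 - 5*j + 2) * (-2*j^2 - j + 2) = -4*j^4 + 8*j^3 + 5*j^2 - 12*j + 4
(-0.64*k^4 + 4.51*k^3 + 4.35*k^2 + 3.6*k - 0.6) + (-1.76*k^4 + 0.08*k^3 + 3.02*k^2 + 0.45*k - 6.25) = -2.4*k^4 + 4.59*k^3 + 7.37*k^2 + 4.05*k - 6.85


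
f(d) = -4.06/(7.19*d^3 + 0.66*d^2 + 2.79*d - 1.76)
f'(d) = -4.06*(-21.57*d^2 - 1.32*d - 2.79)/(7.19*d^3 + 0.66*d^2 + 2.79*d - 1.76)^2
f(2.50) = -0.03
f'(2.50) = 0.04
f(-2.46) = 0.04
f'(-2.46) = 0.04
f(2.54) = -0.03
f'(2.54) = 0.04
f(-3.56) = 0.01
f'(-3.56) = 0.01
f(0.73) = -1.19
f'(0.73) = 5.28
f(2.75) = -0.03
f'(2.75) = 0.03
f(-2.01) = 0.06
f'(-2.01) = 0.09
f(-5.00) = 0.00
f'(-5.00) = 0.00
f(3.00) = -0.02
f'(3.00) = 0.02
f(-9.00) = 0.00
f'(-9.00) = 0.00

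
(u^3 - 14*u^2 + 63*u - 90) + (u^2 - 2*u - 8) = u^3 - 13*u^2 + 61*u - 98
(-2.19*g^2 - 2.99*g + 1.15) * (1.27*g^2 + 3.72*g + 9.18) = -2.7813*g^4 - 11.9441*g^3 - 29.7665*g^2 - 23.1702*g + 10.557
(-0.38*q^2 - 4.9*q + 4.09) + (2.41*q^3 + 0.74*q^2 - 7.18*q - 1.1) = 2.41*q^3 + 0.36*q^2 - 12.08*q + 2.99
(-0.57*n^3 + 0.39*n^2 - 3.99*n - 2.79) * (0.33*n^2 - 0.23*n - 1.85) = -0.1881*n^5 + 0.2598*n^4 - 0.3519*n^3 - 0.7245*n^2 + 8.0232*n + 5.1615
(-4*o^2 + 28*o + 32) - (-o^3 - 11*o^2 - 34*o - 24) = o^3 + 7*o^2 + 62*o + 56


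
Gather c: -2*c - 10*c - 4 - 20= -12*c - 24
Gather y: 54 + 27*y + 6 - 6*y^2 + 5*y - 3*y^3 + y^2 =-3*y^3 - 5*y^2 + 32*y + 60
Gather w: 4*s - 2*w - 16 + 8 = 4*s - 2*w - 8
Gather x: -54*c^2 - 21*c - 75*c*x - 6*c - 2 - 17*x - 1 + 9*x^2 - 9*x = -54*c^2 - 27*c + 9*x^2 + x*(-75*c - 26) - 3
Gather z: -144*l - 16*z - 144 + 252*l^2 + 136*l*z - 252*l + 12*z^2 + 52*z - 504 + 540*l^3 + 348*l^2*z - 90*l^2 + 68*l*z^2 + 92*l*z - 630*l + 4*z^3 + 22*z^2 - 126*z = 540*l^3 + 162*l^2 - 1026*l + 4*z^3 + z^2*(68*l + 34) + z*(348*l^2 + 228*l - 90) - 648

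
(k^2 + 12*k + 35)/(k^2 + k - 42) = (k + 5)/(k - 6)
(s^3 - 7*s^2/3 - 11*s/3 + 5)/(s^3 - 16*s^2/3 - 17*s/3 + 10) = (s - 3)/(s - 6)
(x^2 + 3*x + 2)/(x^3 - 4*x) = (x + 1)/(x*(x - 2))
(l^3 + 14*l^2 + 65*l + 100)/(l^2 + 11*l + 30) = (l^2 + 9*l + 20)/(l + 6)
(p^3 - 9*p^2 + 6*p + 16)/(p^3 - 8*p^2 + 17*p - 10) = (p^2 - 7*p - 8)/(p^2 - 6*p + 5)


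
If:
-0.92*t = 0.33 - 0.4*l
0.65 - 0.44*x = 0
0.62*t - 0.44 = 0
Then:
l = 2.46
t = 0.71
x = 1.48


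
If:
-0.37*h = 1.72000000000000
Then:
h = -4.65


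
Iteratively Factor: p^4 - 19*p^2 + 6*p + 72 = (p + 2)*(p^3 - 2*p^2 - 15*p + 36) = (p - 3)*(p + 2)*(p^2 + p - 12) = (p - 3)*(p + 2)*(p + 4)*(p - 3)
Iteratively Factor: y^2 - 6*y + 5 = (y - 1)*(y - 5)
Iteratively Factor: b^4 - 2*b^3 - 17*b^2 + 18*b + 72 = (b - 3)*(b^3 + b^2 - 14*b - 24) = (b - 3)*(b + 3)*(b^2 - 2*b - 8) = (b - 3)*(b + 2)*(b + 3)*(b - 4)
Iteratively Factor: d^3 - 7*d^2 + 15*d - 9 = (d - 3)*(d^2 - 4*d + 3) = (d - 3)*(d - 1)*(d - 3)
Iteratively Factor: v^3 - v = (v + 1)*(v^2 - v) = (v - 1)*(v + 1)*(v)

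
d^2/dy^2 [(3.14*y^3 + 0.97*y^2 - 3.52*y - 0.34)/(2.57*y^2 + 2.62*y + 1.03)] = (-5.6843418860808e-14*y^4 - 33.0766479999999*y^3 + 21.961506*y^2 + 62.157972*y + 18.188526)/(16.974593*y^6 + 51.914514*y^5 + 73.333665*y^4 + 59.59714*y^3 + 29.390535*y^2 + 8.338674*y + 1.092727)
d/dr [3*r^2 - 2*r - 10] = 6*r - 2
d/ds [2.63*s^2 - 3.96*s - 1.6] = 5.26*s - 3.96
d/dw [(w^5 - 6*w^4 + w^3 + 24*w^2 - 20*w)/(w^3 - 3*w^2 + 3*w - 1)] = (2*w^4 - 9*w^3 + 15*w^2 - 12*w - 20)/(w^3 - 3*w^2 + 3*w - 1)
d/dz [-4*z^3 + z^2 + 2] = 2*z*(1 - 6*z)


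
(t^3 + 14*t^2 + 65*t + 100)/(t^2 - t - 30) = (t^2 + 9*t + 20)/(t - 6)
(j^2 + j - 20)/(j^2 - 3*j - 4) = (j + 5)/(j + 1)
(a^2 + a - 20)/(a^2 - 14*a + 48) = (a^2 + a - 20)/(a^2 - 14*a + 48)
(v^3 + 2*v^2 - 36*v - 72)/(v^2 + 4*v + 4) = (v^2 - 36)/(v + 2)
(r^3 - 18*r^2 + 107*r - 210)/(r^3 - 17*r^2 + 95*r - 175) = (r - 6)/(r - 5)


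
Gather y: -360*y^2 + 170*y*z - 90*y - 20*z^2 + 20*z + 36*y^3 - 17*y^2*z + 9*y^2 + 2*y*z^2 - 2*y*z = 36*y^3 + y^2*(-17*z - 351) + y*(2*z^2 + 168*z - 90) - 20*z^2 + 20*z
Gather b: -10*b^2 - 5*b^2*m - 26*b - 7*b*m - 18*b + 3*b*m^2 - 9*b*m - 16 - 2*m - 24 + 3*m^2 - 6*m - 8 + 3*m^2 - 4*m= b^2*(-5*m - 10) + b*(3*m^2 - 16*m - 44) + 6*m^2 - 12*m - 48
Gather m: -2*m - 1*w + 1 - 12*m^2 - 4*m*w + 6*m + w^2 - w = -12*m^2 + m*(4 - 4*w) + w^2 - 2*w + 1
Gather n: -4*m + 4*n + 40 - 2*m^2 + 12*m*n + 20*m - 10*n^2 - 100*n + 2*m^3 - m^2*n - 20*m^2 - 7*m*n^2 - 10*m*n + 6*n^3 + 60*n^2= 2*m^3 - 22*m^2 + 16*m + 6*n^3 + n^2*(50 - 7*m) + n*(-m^2 + 2*m - 96) + 40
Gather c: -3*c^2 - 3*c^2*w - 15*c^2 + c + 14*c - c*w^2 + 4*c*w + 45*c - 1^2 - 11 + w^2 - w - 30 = c^2*(-3*w - 18) + c*(-w^2 + 4*w + 60) + w^2 - w - 42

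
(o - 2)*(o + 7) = o^2 + 5*o - 14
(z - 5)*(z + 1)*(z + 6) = z^3 + 2*z^2 - 29*z - 30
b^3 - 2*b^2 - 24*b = b*(b - 6)*(b + 4)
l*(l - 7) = l^2 - 7*l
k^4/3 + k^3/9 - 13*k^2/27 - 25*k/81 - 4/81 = (k/3 + 1/3)*(k - 4/3)*(k + 1/3)^2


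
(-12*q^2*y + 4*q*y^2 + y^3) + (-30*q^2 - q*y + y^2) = -12*q^2*y - 30*q^2 + 4*q*y^2 - q*y + y^3 + y^2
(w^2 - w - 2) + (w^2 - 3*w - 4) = 2*w^2 - 4*w - 6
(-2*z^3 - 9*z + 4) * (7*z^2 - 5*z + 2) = -14*z^5 + 10*z^4 - 67*z^3 + 73*z^2 - 38*z + 8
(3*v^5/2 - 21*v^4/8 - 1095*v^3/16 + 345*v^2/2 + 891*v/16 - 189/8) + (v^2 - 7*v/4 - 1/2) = 3*v^5/2 - 21*v^4/8 - 1095*v^3/16 + 347*v^2/2 + 863*v/16 - 193/8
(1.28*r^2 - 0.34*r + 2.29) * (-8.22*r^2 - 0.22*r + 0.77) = -10.5216*r^4 + 2.5132*r^3 - 17.7634*r^2 - 0.7656*r + 1.7633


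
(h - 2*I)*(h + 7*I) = h^2 + 5*I*h + 14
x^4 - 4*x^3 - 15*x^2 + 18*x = x*(x - 6)*(x - 1)*(x + 3)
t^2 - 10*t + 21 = (t - 7)*(t - 3)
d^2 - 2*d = d*(d - 2)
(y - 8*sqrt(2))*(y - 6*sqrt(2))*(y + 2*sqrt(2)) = y^3 - 12*sqrt(2)*y^2 + 40*y + 192*sqrt(2)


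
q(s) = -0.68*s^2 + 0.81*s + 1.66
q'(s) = 0.81 - 1.36*s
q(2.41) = -0.34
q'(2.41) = -2.47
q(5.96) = -17.67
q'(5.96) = -7.30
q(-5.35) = -22.14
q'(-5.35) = 8.09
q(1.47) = 1.38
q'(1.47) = -1.19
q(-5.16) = -20.63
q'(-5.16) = 7.83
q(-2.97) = -6.74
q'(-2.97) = 4.85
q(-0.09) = 1.58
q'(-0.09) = 0.93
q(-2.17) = -3.30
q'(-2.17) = 3.76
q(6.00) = -17.96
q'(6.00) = -7.35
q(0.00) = 1.66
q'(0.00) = 0.81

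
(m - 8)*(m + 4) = m^2 - 4*m - 32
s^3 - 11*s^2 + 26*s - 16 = (s - 8)*(s - 2)*(s - 1)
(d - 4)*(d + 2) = d^2 - 2*d - 8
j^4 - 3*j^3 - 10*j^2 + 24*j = j*(j - 4)*(j - 2)*(j + 3)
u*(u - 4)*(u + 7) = u^3 + 3*u^2 - 28*u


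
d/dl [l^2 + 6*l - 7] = 2*l + 6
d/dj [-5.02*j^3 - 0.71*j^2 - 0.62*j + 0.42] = -15.06*j^2 - 1.42*j - 0.62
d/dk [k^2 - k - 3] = 2*k - 1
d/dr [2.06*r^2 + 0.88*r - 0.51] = 4.12*r + 0.88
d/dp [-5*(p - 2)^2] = 20 - 10*p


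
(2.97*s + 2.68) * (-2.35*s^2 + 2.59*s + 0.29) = -6.9795*s^3 + 1.3943*s^2 + 7.8025*s + 0.7772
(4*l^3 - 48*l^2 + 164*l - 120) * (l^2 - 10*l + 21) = 4*l^5 - 88*l^4 + 728*l^3 - 2768*l^2 + 4644*l - 2520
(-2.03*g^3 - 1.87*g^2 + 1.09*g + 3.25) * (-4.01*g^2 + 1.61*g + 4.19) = 8.1403*g^5 + 4.2304*g^4 - 15.8873*g^3 - 19.1129*g^2 + 9.7996*g + 13.6175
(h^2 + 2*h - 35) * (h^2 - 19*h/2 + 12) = h^4 - 15*h^3/2 - 42*h^2 + 713*h/2 - 420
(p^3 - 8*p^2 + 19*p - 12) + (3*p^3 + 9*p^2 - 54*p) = 4*p^3 + p^2 - 35*p - 12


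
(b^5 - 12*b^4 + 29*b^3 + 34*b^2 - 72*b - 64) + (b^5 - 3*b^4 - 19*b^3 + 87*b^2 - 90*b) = 2*b^5 - 15*b^4 + 10*b^3 + 121*b^2 - 162*b - 64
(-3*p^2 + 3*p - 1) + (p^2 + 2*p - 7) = -2*p^2 + 5*p - 8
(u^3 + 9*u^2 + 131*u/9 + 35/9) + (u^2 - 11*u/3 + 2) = u^3 + 10*u^2 + 98*u/9 + 53/9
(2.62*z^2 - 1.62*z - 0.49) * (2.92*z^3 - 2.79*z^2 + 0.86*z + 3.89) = 7.6504*z^5 - 12.0402*z^4 + 5.3422*z^3 + 10.1657*z^2 - 6.7232*z - 1.9061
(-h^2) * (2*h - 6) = -2*h^3 + 6*h^2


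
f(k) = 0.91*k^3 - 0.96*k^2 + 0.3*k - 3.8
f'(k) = 2.73*k^2 - 1.92*k + 0.3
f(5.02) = 88.63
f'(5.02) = 59.46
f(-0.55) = -4.41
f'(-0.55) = 2.18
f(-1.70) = -11.56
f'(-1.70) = 11.45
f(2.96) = 12.28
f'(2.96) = 18.54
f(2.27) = 2.58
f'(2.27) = 10.01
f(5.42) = 114.51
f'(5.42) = 70.09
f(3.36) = 20.89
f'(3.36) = 24.67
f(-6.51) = -297.50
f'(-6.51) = 128.50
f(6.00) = 160.00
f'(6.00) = 87.06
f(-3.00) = -37.91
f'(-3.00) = 30.63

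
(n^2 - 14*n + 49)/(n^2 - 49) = (n - 7)/(n + 7)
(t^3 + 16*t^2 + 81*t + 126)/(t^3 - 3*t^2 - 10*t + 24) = (t^2 + 13*t + 42)/(t^2 - 6*t + 8)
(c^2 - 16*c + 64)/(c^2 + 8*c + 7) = (c^2 - 16*c + 64)/(c^2 + 8*c + 7)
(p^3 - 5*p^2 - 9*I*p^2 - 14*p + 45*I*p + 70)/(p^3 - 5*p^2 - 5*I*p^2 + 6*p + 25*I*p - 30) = (p^2 - 9*I*p - 14)/(p^2 - 5*I*p + 6)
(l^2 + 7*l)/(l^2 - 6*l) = (l + 7)/(l - 6)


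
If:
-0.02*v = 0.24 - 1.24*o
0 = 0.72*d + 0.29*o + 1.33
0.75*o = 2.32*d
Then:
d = -0.82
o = -2.54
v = -169.74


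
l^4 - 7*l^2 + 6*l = l*(l - 2)*(l - 1)*(l + 3)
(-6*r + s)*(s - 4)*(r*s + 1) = -6*r^2*s^2 + 24*r^2*s + r*s^3 - 4*r*s^2 - 6*r*s + 24*r + s^2 - 4*s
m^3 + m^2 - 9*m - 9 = (m - 3)*(m + 1)*(m + 3)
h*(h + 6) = h^2 + 6*h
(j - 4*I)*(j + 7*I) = j^2 + 3*I*j + 28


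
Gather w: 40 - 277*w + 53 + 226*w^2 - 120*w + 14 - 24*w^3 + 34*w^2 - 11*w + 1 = -24*w^3 + 260*w^2 - 408*w + 108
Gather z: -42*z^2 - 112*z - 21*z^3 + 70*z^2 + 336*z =-21*z^3 + 28*z^2 + 224*z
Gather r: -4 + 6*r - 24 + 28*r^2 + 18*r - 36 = 28*r^2 + 24*r - 64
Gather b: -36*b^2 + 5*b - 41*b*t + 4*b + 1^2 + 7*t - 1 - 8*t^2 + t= -36*b^2 + b*(9 - 41*t) - 8*t^2 + 8*t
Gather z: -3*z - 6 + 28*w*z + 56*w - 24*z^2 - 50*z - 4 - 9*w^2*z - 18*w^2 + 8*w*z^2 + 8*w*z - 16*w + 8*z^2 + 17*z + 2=-18*w^2 + 40*w + z^2*(8*w - 16) + z*(-9*w^2 + 36*w - 36) - 8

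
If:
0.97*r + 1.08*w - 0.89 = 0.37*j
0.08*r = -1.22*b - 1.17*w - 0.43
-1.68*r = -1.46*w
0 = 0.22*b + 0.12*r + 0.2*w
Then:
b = -1.33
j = 2.58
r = 0.83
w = 0.96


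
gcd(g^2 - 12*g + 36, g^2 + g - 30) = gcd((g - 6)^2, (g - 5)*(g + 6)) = 1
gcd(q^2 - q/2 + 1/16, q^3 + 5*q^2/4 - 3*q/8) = q - 1/4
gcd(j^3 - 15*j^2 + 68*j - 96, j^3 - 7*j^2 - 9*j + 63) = j - 3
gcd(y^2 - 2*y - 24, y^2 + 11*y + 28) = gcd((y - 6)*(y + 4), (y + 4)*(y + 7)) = y + 4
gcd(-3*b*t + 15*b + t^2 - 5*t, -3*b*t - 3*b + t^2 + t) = -3*b + t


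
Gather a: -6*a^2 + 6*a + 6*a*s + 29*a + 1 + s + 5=-6*a^2 + a*(6*s + 35) + s + 6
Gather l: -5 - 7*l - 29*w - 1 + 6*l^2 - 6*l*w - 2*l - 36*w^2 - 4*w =6*l^2 + l*(-6*w - 9) - 36*w^2 - 33*w - 6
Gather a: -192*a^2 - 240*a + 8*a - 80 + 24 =-192*a^2 - 232*a - 56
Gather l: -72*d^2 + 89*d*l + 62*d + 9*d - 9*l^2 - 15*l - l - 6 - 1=-72*d^2 + 71*d - 9*l^2 + l*(89*d - 16) - 7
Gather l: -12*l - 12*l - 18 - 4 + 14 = -24*l - 8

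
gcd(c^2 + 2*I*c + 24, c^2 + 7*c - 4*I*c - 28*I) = c - 4*I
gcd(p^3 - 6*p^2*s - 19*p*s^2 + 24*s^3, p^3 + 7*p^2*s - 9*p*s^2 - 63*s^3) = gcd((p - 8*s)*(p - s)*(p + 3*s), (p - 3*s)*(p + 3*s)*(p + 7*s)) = p + 3*s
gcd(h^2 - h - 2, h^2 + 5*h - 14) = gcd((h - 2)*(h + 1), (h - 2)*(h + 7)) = h - 2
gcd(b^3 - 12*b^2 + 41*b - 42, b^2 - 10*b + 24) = 1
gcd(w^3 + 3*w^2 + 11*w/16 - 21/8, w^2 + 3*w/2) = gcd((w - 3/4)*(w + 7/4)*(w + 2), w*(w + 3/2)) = 1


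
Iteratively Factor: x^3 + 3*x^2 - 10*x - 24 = (x - 3)*(x^2 + 6*x + 8) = (x - 3)*(x + 4)*(x + 2)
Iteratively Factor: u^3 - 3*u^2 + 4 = (u - 2)*(u^2 - u - 2) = (u - 2)^2*(u + 1)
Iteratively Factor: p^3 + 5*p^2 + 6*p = (p + 3)*(p^2 + 2*p) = (p + 2)*(p + 3)*(p)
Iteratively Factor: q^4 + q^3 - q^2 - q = (q + 1)*(q^3 - q) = q*(q + 1)*(q^2 - 1) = q*(q - 1)*(q + 1)*(q + 1)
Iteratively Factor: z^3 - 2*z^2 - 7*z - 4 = (z - 4)*(z^2 + 2*z + 1) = (z - 4)*(z + 1)*(z + 1)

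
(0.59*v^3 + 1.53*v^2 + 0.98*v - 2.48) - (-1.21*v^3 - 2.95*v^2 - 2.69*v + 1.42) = 1.8*v^3 + 4.48*v^2 + 3.67*v - 3.9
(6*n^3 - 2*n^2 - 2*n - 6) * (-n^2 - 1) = -6*n^5 + 2*n^4 - 4*n^3 + 8*n^2 + 2*n + 6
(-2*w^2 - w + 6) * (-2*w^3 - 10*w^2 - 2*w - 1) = 4*w^5 + 22*w^4 + 2*w^3 - 56*w^2 - 11*w - 6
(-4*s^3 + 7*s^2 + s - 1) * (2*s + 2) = -8*s^4 + 6*s^3 + 16*s^2 - 2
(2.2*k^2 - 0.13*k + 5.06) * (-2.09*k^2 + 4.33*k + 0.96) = -4.598*k^4 + 9.7977*k^3 - 9.0263*k^2 + 21.785*k + 4.8576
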